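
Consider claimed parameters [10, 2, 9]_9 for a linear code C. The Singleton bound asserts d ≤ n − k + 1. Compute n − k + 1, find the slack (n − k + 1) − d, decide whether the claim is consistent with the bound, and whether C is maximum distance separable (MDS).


Singleton RHS = n − k + 1 = 9, slack = 0, bound satisfied, MDS.

Singleton bound: d ≤ n − k + 1.
Here n = 10, k = 2, so n − k + 1 = 9.
Given d = 9, check d ≤ 9: YES.
Slack = (n − k + 1) − d = 0.
The code is MDS (slack = 0).
Description: the claimed parameters are [10, 2, 9]_9; such a code would be MDS (meets Singleton bound).


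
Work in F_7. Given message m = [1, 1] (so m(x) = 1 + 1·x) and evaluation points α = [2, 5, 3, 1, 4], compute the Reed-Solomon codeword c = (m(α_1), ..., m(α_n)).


c = [3, 6, 4, 2, 5]

Message polynomial: m(x) = 1 + 1·x (mod 7).
For each evaluation point α_i, compute m(α_i) mod 7:
  α_1 = 2: Horner steps 1 → 3, so m(2) = 3.
  α_2 = 5: Horner steps 1 → 6, so m(5) = 6.
  α_3 = 3: Horner steps 1 → 4, so m(3) = 4.
  α_4 = 1: Horner steps 1 → 2, so m(1) = 2.
  α_5 = 4: Horner steps 1 → 5, so m(4) = 5.
Codeword c = [3, 6, 4, 2, 5] ∈ F_7^5.


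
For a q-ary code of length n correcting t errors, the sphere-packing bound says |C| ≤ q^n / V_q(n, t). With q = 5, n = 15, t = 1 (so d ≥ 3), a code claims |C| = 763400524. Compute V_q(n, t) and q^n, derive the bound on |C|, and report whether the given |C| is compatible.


V_q(n, t) = 61, q^n = 30517578125, Hamming bound = 500288165, |C| = 763400524 > bound (violated).

Step 1: Compute V_q(n, t) = Σ_{j=0}^1 C(n, j) (q−1)^j.
  j = 0: C(15,0)·(4)^0 = 1·1 = 1.
  j = 1: C(15,1)·(4)^1 = 15·4 = 60.
  V_q(n, t) = 1 + 60 = 61.
Step 2: q^n = 5^15 = 30517578125.
Step 3: Hamming bound ⌊q^n / V_q(n,t)⌋ = ⌊30517578125/61⌋ = 500288165.
Step 4: Compare |C| = 763400524 to 500288165: violated.
The claimed |C| lies above the Hamming bound, so no 5-ary code of length 15 with d ≥ 3 can have 763400524 codewords.


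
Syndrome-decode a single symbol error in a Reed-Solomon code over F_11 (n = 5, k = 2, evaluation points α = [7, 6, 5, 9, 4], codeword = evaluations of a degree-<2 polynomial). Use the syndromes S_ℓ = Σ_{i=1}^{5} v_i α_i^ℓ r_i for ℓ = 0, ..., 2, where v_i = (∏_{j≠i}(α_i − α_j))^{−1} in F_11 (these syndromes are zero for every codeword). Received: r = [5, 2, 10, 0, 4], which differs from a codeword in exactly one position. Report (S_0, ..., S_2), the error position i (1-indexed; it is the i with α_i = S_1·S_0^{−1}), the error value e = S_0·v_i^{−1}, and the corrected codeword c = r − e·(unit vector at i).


S = (1, 4, 5), error at position 5, error magnitude e = 8, c = [5, 2, 10, 0, 7].

Step 1: column multipliers v_i = (∏_{j≠i}(α_i − α_j))^{−1} mod 11.
  i = 1 (α = 7): (7−6)(7−5)(7−9)(7−4) = 1·2·(−2)·3 = −12 ≡ 10, so v_1 = 10^{−1} = 10 (mod 11).
  i = 2 (α = 6): (6−7)(6−5)(6−9)(6−4) = (−1)·1·(−3)·2 = 6 ≡ 6, so v_2 = 6^{−1} = 2 (mod 11).
  i = 3 (α = 5): (5−7)(5−6)(5−9)(5−4) = (−2)·(−1)·(−4)·1 = −8 ≡ 3, so v_3 = 3^{−1} = 4 (mod 11).
  i = 4 (α = 9): (9−7)(9−6)(9−5)(9−4) = 2·3·4·5 = 120 ≡ 10, so v_4 = 10^{−1} = 10 (mod 11).
  i = 5 (α = 4): (4−7)(4−6)(4−5)(4−9) = (−3)·(−2)·(−1)·(−5) = 30 ≡ 8, so v_5 = 8^{−1} = 7 (mod 11).
  v = [10, 2, 4, 10, 7].
Step 2: syndromes of r = [5, 2, 10, 0, 4] (all sums mod 11).
  S_0 = Σ v_i r_i = 10·5 + 2·2 + 4·10 + 10·0 + 7·4 = 122 ≡ 1.
  S_1 = Σ v_i α_i r_i = 10·7·5 + 2·6·2 + 4·5·10 + 10·9·0 + 7·4·4 = 686 ≡ 4.
  α_i^2 mod 11 = [5, 3, 3, 4, 5].
  S_2 = Σ v_i α_i^2 r_i = 10·5·5 + 2·3·2 + 4·3·10 + 10·4·0 + 7·5·4 = 522 ≡ 5.
  S = (1, 4, 5) ≠ 0, so r is not a codeword (an error is present).
Step 3: locate the error. For a single error e at position i, S_ℓ = v_i·e·α_i^ℓ, so α_err = S_1/S_0.
  S_0^{−1} = 1^{−1} = 1 (mod 11), so α_err = 4·1 = 4 ≡ 4 = α_5. Error position i = 5.
  Consistency check: S_2/S_1 = 5·3 = 15 ≡ 4 = α_err ✓ (single-error assumption holds).
Step 4: error magnitude e = S_0/v_5 = S_0·∏_{j≠5}(α_5 − α_j) = 1·8 = 8 ≡ 8 (mod 11).
Step 5: correct position 5: c_5 = r_5 − e = 4 − 8 ≡ 7 (mod 11). Hence c = [5, 2, 10, 0, 7].
  Check: interpolating c through the α_i gives m(x) = 6 + 3·x (degree < 2) with m(α_i) = c_i for every i, so c is indeed a codeword.


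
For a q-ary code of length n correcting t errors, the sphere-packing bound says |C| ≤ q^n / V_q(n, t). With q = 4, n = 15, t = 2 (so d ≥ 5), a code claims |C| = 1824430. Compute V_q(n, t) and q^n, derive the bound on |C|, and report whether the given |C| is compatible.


V_q(n, t) = 991, q^n = 1073741824, Hamming bound = 1083493, |C| = 1824430 > bound (violated).

Step 1: Compute V_q(n, t) = Σ_{j=0}^2 C(n, j) (q−1)^j.
  j = 0: C(15,0)·(3)^0 = 1·1 = 1.
  j = 1: C(15,1)·(3)^1 = 15·3 = 45.
  j = 2: C(15,2)·(3)^2 = 105·9 = 945.
  V_q(n, t) = 1 + 45 + 945 = 991.
Step 2: q^n = 4^15 = 1073741824.
Step 3: Hamming bound ⌊q^n / V_q(n,t)⌋ = ⌊1073741824/991⌋ = 1083493.
Step 4: Compare |C| = 1824430 to 1083493: violated.
The claimed |C| lies above the Hamming bound, so no 4-ary code of length 15 with d ≥ 5 can have 1824430 codewords.


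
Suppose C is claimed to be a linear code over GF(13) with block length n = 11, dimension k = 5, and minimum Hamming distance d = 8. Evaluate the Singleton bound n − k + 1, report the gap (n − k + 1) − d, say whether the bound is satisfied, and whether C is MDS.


Singleton RHS = n − k + 1 = 7, slack = -1, bound violated (no such code; not MDS).

Singleton bound: d ≤ n − k + 1.
Here n = 11, k = 5, so n − k + 1 = 7.
Given d = 8, check d ≤ 7: NO.
Slack = (n − k + 1) − d = -1.
The slack is negative: d = 8 exceeds n − k + 1 = 7 by 1, so the Singleton bound is violated and no linear [11, 5, 8]_13 code can exist. In particular it is not MDS (MDS requires d = n − k + 1 exactly).
Description: the claimed parameters are [11, 5, 8]_13; such a code would be impossible (violates the Singleton bound).


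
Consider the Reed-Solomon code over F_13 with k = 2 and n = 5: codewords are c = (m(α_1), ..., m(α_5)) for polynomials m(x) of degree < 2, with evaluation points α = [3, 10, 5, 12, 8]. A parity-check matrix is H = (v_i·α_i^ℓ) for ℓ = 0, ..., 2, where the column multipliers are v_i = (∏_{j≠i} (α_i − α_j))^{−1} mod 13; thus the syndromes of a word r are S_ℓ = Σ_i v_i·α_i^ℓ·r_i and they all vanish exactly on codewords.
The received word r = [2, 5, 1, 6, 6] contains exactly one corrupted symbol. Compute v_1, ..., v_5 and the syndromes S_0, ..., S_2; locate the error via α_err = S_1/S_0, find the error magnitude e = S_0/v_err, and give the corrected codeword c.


S = (8, 5, 8), error at position 4, error magnitude e = 2, c = [2, 5, 1, 4, 6].

Step 1: column multipliers v_i = (∏_{j≠i}(α_i − α_j))^{−1} mod 13.
  i = 1 (α = 3): (3−10)(3−5)(3−12)(3−8) = (−7)·(−2)·(−9)·(−5) = 630 ≡ 6, so v_1 = 6^{−1} = 11 (mod 13).
  i = 2 (α = 10): (10−3)(10−5)(10−12)(10−8) = 7·5·(−2)·2 = −140 ≡ 3, so v_2 = 3^{−1} = 9 (mod 13).
  i = 3 (α = 5): (5−3)(5−10)(5−12)(5−8) = 2·(−5)·(−7)·(−3) = −210 ≡ 11, so v_3 = 11^{−1} = 6 (mod 13).
  i = 4 (α = 12): (12−3)(12−10)(12−5)(12−8) = 9·2·7·4 = 504 ≡ 10, so v_4 = 10^{−1} = 4 (mod 13).
  i = 5 (α = 8): (8−3)(8−10)(8−5)(8−12) = 5·(−2)·3·(−4) = 120 ≡ 3, so v_5 = 3^{−1} = 9 (mod 13).
  v = [11, 9, 6, 4, 9].
Step 2: syndromes of r = [2, 5, 1, 6, 6] (all sums mod 13).
  S_0 = Σ v_i r_i = 11·2 + 9·5 + 6·1 + 4·6 + 9·6 = 151 ≡ 8.
  S_1 = Σ v_i α_i r_i = 11·3·2 + 9·10·5 + 6·5·1 + 4·12·6 + 9·8·6 = 1266 ≡ 5.
  α_i^2 mod 13 = [9, 9, 12, 1, 12].
  S_2 = Σ v_i α_i^2 r_i = 11·9·2 + 9·9·5 + 6·12·1 + 4·1·6 + 9·12·6 = 1347 ≡ 8.
  S = (8, 5, 8) ≠ 0, so r is not a codeword (an error is present).
Step 3: locate the error. For a single error e at position i, S_ℓ = v_i·e·α_i^ℓ, so α_err = S_1/S_0.
  S_0^{−1} = 8^{−1} = 5 (mod 13), so α_err = 5·5 = 25 ≡ 12 = α_4. Error position i = 4.
  Consistency check: S_2/S_1 = 8·8 = 64 ≡ 12 = α_err ✓ (single-error assumption holds).
Step 4: error magnitude e = S_0/v_4 = S_0·∏_{j≠4}(α_4 − α_j) = 8·10 = 80 ≡ 2 (mod 13).
Step 5: correct position 4: c_4 = r_4 − e = 6 − 2 ≡ 4 (mod 13). Hence c = [2, 5, 1, 4, 6].
  Check: interpolating c through the α_i gives m(x) = 10 + 6·x (degree < 2) with m(α_i) = c_i for every i, so c is indeed a codeword.


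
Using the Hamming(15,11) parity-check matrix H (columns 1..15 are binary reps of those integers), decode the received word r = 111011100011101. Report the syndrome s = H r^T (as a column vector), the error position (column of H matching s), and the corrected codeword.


s = (0, 0, 0, 1)^T, error position = 1, corrected codeword c = 011011100011101

Compute s = H r^T mod 2 one row at a time:
  s_1 = 0 + 0 + 0 + 1 + 1 + 1 + 0 + 1 = 4 ≡ 0 (mod 2).
  s_2 = 0 + 1 + 1 + 1 + 1 + 1 + 0 + 1 = 6 ≡ 0 (mod 2).
  s_3 = 1 + 1 + 1 + 1 + 0 + 1 + 0 + 1 = 6 ≡ 0 (mod 2).
  s_4 = 1 + 1 + 1 + 1 + 0 + 1 + 1 + 1 = 7 ≡ 1 (mod 2).
s = (0, 0, 0, 1)^T — this equals column 1 of H (binary 0001), so error is at position 1.
Correct: flip bit 1 of r = 111011100011101 to get c = 011011100011101.


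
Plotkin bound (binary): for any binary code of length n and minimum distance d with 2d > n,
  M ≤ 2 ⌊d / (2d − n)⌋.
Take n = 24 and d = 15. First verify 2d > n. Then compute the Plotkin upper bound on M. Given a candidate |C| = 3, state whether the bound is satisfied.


Plotkin bound M ≤ 4; given |C| = 3 ≤ bound (satisfied).

Check applicability: 2d = 30, n = 24.
2d − n = 6 > 0, so Plotkin applies.
Compute d/(2d−n) = 15/6 ≈ 2.5000.
⌊d/(2d−n)⌋ = 2.
Plotkin bound: M ≤ 2·2 = 4.
Given |C| = 3, check: satisfied.
This |C| is below the Plotkin bound.


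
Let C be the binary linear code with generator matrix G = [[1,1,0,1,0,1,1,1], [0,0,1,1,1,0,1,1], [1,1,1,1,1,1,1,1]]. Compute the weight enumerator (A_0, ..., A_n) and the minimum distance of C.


Weight distribution: A_0 = 1, A_2 = 1, A_3 = 2, A_5 = 2, A_6 = 1, A_8 = 1. Minimum distance d = 2.

Enumerate all 2^3 = 8 messages m ∈ F_2^3.
For each, compute codeword c = mG in F_2^8, then tally its weight.
  m = 000 → c = 00000000, weight = 0.
  m = 100 → c = 11010111, weight = 6.
  m = 010 → c = 00111011, weight = 5.
  m = 110 → c = 11101100, weight = 5.
  m = 001 → c = 11111111, weight = 8.
  m = 101 → c = 00101000, weight = 2.
  m = 011 → c = 11000100, weight = 3.
  m = 111 → c = 00010011, weight = 3.
Tally weights:
  weight 0: 1 codewords.
  weight 2: 1 codewords.
  weight 3: 2 codewords.
  weight 5: 2 codewords.
  weight 6: 1 codewords.
  weight 8: 1 codewords.
Minimum distance d = smallest w > 0 with A_w > 0 = 2.
Sanity: Σ A_w = 8 = 2^3 = 8 ✓.


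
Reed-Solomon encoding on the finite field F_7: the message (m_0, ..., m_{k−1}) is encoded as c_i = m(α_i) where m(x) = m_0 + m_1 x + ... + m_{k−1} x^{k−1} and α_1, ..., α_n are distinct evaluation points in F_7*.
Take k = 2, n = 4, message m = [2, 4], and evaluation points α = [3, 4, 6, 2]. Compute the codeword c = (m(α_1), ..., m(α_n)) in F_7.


c = [0, 4, 5, 3]

Message polynomial: m(x) = 2 + 4·x (mod 7).
For each evaluation point α_i, compute m(α_i) mod 7:
  α_1 = 3: Horner steps 4 → 0, so m(3) = 0.
  α_2 = 4: Horner steps 4 → 4, so m(4) = 4.
  α_3 = 6: Horner steps 4 → 5, so m(6) = 5.
  α_4 = 2: Horner steps 4 → 3, so m(2) = 3.
Codeword c = [0, 4, 5, 3] ∈ F_7^4.


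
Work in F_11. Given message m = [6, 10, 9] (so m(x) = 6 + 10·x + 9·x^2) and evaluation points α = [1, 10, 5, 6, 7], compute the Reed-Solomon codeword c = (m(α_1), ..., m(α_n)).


c = [3, 5, 6, 5, 0]

Message polynomial: m(x) = 6 + 10·x + 9·x^2 (mod 11).
For each evaluation point α_i, compute m(α_i) mod 11:
  α_1 = 1: Horner steps 9 → 8 → 3, so m(1) = 3.
  α_2 = 10: Horner steps 9 → 1 → 5, so m(10) = 5.
  α_3 = 5: Horner steps 9 → 0 → 6, so m(5) = 6.
  α_4 = 6: Horner steps 9 → 9 → 5, so m(6) = 5.
  α_5 = 7: Horner steps 9 → 7 → 0, so m(7) = 0.
Codeword c = [3, 5, 6, 5, 0] ∈ F_11^5.


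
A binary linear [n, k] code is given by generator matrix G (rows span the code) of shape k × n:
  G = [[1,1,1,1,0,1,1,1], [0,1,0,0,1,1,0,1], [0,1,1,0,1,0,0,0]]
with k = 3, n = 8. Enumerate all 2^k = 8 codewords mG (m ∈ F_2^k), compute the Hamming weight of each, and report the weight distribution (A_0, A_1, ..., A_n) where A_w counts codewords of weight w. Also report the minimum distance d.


Weight distribution: A_0 = 1, A_3 = 2, A_4 = 2, A_5 = 1, A_6 = 1, A_7 = 1. Minimum distance d = 3.

Enumerate all 2^3 = 8 messages m ∈ F_2^3.
For each, compute codeword c = mG in F_2^8, then tally its weight.
  m = 000 → c = 00000000, weight = 0.
  m = 100 → c = 11110111, weight = 7.
  m = 010 → c = 01001101, weight = 4.
  m = 110 → c = 10111010, weight = 5.
  m = 001 → c = 01101000, weight = 3.
  m = 101 → c = 10011111, weight = 6.
  m = 011 → c = 00100101, weight = 3.
  m = 111 → c = 11010010, weight = 4.
Tally weights:
  weight 0: 1 codewords.
  weight 3: 2 codewords.
  weight 4: 2 codewords.
  weight 5: 1 codewords.
  weight 6: 1 codewords.
  weight 7: 1 codewords.
Minimum distance d = smallest w > 0 with A_w > 0 = 3.
Sanity: Σ A_w = 8 = 2^3 = 8 ✓.


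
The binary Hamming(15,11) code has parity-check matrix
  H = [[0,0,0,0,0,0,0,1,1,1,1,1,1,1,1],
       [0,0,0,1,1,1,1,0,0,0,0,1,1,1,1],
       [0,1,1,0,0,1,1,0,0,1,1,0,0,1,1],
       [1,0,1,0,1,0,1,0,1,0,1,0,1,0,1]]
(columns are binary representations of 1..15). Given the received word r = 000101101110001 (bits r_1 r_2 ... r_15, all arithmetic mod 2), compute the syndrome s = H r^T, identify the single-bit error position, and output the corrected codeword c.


s = (0, 0, 1, 0)^T, error position = 2, corrected codeword c = 010101101110001

Compute s = H r^T mod 2 one row at a time:
  s_1 = 0 + 1 + 1 + 1 + 0 + 0 + 0 + 1 = 4 ≡ 0 (mod 2).
  s_2 = 1 + 0 + 1 + 1 + 0 + 0 + 0 + 1 = 4 ≡ 0 (mod 2).
  s_3 = 0 + 0 + 1 + 1 + 1 + 1 + 0 + 1 = 5 ≡ 1 (mod 2).
  s_4 = 0 + 0 + 0 + 1 + 1 + 1 + 0 + 1 = 4 ≡ 0 (mod 2).
s = (0, 0, 1, 0)^T — this equals column 2 of H (binary 0010), so error is at position 2.
Correct: flip bit 2 of r = 000101101110001 to get c = 010101101110001.


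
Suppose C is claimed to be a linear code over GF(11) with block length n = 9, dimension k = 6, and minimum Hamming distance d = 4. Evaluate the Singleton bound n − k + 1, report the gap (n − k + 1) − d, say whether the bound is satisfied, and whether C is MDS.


Singleton RHS = n − k + 1 = 4, slack = 0, bound satisfied, MDS.

Singleton bound: d ≤ n − k + 1.
Here n = 9, k = 6, so n − k + 1 = 4.
Given d = 4, check d ≤ 4: YES.
Slack = (n − k + 1) − d = 0.
The code is MDS (slack = 0).
Description: the claimed parameters are [9, 6, 4]_11; such a code would be MDS (meets Singleton bound).


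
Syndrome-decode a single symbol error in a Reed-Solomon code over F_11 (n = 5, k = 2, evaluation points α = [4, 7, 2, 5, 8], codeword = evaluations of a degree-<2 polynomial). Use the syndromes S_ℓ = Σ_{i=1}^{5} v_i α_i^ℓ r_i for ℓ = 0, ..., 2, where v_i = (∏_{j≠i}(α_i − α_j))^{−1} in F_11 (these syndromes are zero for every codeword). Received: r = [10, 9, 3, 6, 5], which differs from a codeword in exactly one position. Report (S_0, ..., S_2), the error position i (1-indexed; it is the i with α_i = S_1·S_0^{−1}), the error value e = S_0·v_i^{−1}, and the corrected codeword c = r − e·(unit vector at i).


S = (10, 9, 7), error at position 3, error magnitude e = 7, c = [10, 9, 7, 6, 5].

Step 1: column multipliers v_i = (∏_{j≠i}(α_i − α_j))^{−1} mod 11.
  i = 1 (α = 4): (4−7)(4−2)(4−5)(4−8) = (−3)·2·(−1)·(−4) = −24 ≡ 9, so v_1 = 9^{−1} = 5 (mod 11).
  i = 2 (α = 7): (7−4)(7−2)(7−5)(7−8) = 3·5·2·(−1) = −30 ≡ 3, so v_2 = 3^{−1} = 4 (mod 11).
  i = 3 (α = 2): (2−4)(2−7)(2−5)(2−8) = (−2)·(−5)·(−3)·(−6) = 180 ≡ 4, so v_3 = 4^{−1} = 3 (mod 11).
  i = 4 (α = 5): (5−4)(5−7)(5−2)(5−8) = 1·(−2)·3·(−3) = 18 ≡ 7, so v_4 = 7^{−1} = 8 (mod 11).
  i = 5 (α = 8): (8−4)(8−7)(8−2)(8−5) = 4·1·6·3 = 72 ≡ 6, so v_5 = 6^{−1} = 2 (mod 11).
  v = [5, 4, 3, 8, 2].
Step 2: syndromes of r = [10, 9, 3, 6, 5] (all sums mod 11).
  S_0 = Σ v_i r_i = 5·10 + 4·9 + 3·3 + 8·6 + 2·5 = 153 ≡ 10.
  S_1 = Σ v_i α_i r_i = 5·4·10 + 4·7·9 + 3·2·3 + 8·5·6 + 2·8·5 = 790 ≡ 9.
  α_i^2 mod 11 = [5, 5, 4, 3, 9].
  S_2 = Σ v_i α_i^2 r_i = 5·5·10 + 4·5·9 + 3·4·3 + 8·3·6 + 2·9·5 = 700 ≡ 7.
  S = (10, 9, 7) ≠ 0, so r is not a codeword (an error is present).
Step 3: locate the error. For a single error e at position i, S_ℓ = v_i·e·α_i^ℓ, so α_err = S_1/S_0.
  S_0^{−1} = 10^{−1} = 10 (mod 11), so α_err = 9·10 = 90 ≡ 2 = α_3. Error position i = 3.
  Consistency check: S_2/S_1 = 7·5 = 35 ≡ 2 = α_err ✓ (single-error assumption holds).
Step 4: error magnitude e = S_0/v_3 = S_0·∏_{j≠3}(α_3 − α_j) = 10·4 = 40 ≡ 7 (mod 11).
Step 5: correct position 3: c_3 = r_3 − e = 3 − 7 ≡ 7 (mod 11). Hence c = [10, 9, 7, 6, 5].
  Check: interpolating c through the α_i gives m(x) = 4 + 7·x (degree < 2) with m(α_i) = c_i for every i, so c is indeed a codeword.


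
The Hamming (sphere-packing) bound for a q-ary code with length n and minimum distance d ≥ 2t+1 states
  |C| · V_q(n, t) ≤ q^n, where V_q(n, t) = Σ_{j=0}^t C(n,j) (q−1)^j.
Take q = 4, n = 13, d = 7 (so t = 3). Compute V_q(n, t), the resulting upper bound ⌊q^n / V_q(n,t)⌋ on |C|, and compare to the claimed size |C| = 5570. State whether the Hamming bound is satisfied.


V_q(n, t) = 8464, q^n = 67108864, Hamming bound = 7928, |C| = 5570 ≤ bound (satisfied).

Step 1: Compute V_q(n, t) = Σ_{j=0}^3 C(n, j) (q−1)^j.
  j = 0: C(13,0)·(3)^0 = 1·1 = 1.
  j = 1: C(13,1)·(3)^1 = 13·3 = 39.
  j = 2: C(13,2)·(3)^2 = 78·9 = 702.
  j = 3: C(13,3)·(3)^3 = 286·27 = 7722.
  V_q(n, t) = 1 + 39 + 702 + 7722 = 8464.
Step 2: q^n = 4^13 = 67108864.
Step 3: Hamming bound ⌊q^n / V_q(n,t)⌋ = ⌊67108864/8464⌋ = 7928.
Step 4: Compare |C| = 5570 to 7928: satisfied.
The claimed |C| lies below the Hamming bound.


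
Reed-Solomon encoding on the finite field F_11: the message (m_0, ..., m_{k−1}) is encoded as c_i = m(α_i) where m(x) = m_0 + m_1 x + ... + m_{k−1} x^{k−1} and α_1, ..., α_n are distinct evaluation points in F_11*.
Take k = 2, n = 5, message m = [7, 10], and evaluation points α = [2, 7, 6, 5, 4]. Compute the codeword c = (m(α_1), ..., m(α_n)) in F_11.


c = [5, 0, 1, 2, 3]

Message polynomial: m(x) = 7 + 10·x (mod 11).
For each evaluation point α_i, compute m(α_i) mod 11:
  α_1 = 2: Horner steps 10 → 5, so m(2) = 5.
  α_2 = 7: Horner steps 10 → 0, so m(7) = 0.
  α_3 = 6: Horner steps 10 → 1, so m(6) = 1.
  α_4 = 5: Horner steps 10 → 2, so m(5) = 2.
  α_5 = 4: Horner steps 10 → 3, so m(4) = 3.
Codeword c = [5, 0, 1, 2, 3] ∈ F_11^5.


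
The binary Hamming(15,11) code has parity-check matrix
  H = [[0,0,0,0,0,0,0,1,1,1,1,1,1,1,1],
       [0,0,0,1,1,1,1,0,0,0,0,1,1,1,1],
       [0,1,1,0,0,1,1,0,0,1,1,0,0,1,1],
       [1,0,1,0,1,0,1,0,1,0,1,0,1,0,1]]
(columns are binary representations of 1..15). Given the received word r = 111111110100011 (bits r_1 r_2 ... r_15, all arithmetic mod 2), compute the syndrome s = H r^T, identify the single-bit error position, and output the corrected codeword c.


s = (0, 0, 1, 1)^T, error position = 3, corrected codeword c = 110111110100011

Compute s = H r^T mod 2 one row at a time:
  s_1 = 1 + 0 + 1 + 0 + 0 + 0 + 1 + 1 = 4 ≡ 0 (mod 2).
  s_2 = 1 + 1 + 1 + 1 + 0 + 0 + 1 + 1 = 6 ≡ 0 (mod 2).
  s_3 = 1 + 1 + 1 + 1 + 1 + 0 + 1 + 1 = 7 ≡ 1 (mod 2).
  s_4 = 1 + 1 + 1 + 1 + 0 + 0 + 0 + 1 = 5 ≡ 1 (mod 2).
s = (0, 0, 1, 1)^T — this equals column 3 of H (binary 0011), so error is at position 3.
Correct: flip bit 3 of r = 111111110100011 to get c = 110111110100011.


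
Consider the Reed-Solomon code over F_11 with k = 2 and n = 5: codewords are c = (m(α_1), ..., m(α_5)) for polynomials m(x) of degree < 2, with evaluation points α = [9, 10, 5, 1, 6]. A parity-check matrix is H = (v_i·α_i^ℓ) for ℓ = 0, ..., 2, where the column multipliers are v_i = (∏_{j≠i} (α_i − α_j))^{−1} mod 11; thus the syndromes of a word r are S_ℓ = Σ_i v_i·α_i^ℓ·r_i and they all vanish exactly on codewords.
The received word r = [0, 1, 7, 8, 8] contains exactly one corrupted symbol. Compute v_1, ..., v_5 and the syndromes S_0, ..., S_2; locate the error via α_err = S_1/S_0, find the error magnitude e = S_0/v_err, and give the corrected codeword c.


S = (6, 6, 6), error at position 4, error magnitude e = 5, c = [0, 1, 7, 3, 8].

Step 1: column multipliers v_i = (∏_{j≠i}(α_i − α_j))^{−1} mod 11.
  i = 1 (α = 9): (9−10)(9−5)(9−1)(9−6) = (−1)·4·8·3 = −96 ≡ 3, so v_1 = 3^{−1} = 4 (mod 11).
  i = 2 (α = 10): (10−9)(10−5)(10−1)(10−6) = 1·5·9·4 = 180 ≡ 4, so v_2 = 4^{−1} = 3 (mod 11).
  i = 3 (α = 5): (5−9)(5−10)(5−1)(5−6) = (−4)·(−5)·4·(−1) = −80 ≡ 8, so v_3 = 8^{−1} = 7 (mod 11).
  i = 4 (α = 1): (1−9)(1−10)(1−5)(1−6) = (−8)·(−9)·(−4)·(−5) = 1440 ≡ 10, so v_4 = 10^{−1} = 10 (mod 11).
  i = 5 (α = 6): (6−9)(6−10)(6−5)(6−1) = (−3)·(−4)·1·5 = 60 ≡ 5, so v_5 = 5^{−1} = 9 (mod 11).
  v = [4, 3, 7, 10, 9].
Step 2: syndromes of r = [0, 1, 7, 8, 8] (all sums mod 11).
  S_0 = Σ v_i r_i = 4·0 + 3·1 + 7·7 + 10·8 + 9·8 = 204 ≡ 6.
  S_1 = Σ v_i α_i r_i = 4·9·0 + 3·10·1 + 7·5·7 + 10·1·8 + 9·6·8 = 787 ≡ 6.
  α_i^2 mod 11 = [4, 1, 3, 1, 3].
  S_2 = Σ v_i α_i^2 r_i = 4·4·0 + 3·1·1 + 7·3·7 + 10·1·8 + 9·3·8 = 446 ≡ 6.
  S = (6, 6, 6) ≠ 0, so r is not a codeword (an error is present).
Step 3: locate the error. For a single error e at position i, S_ℓ = v_i·e·α_i^ℓ, so α_err = S_1/S_0.
  S_0^{−1} = 6^{−1} = 2 (mod 11), so α_err = 6·2 = 12 ≡ 1 = α_4. Error position i = 4.
  Consistency check: S_2/S_1 = 6·2 = 12 ≡ 1 = α_err ✓ (single-error assumption holds).
Step 4: error magnitude e = S_0/v_4 = S_0·∏_{j≠4}(α_4 − α_j) = 6·10 = 60 ≡ 5 (mod 11).
Step 5: correct position 4: c_4 = r_4 − e = 8 − 5 ≡ 3 (mod 11). Hence c = [0, 1, 7, 3, 8].
  Check: interpolating c through the α_i gives m(x) = 2 + 1·x (degree < 2) with m(α_i) = c_i for every i, so c is indeed a codeword.


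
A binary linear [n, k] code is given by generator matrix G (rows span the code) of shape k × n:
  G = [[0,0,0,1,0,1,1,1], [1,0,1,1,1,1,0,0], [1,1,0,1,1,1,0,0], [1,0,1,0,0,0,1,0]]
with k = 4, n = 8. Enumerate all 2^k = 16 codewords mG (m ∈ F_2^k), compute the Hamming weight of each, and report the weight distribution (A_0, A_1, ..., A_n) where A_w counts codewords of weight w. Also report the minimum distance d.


Weight distribution: A_0 = 1, A_2 = 2, A_3 = 2, A_4 = 3, A_5 = 6, A_6 = 2. Minimum distance d = 2.

Enumerate all 2^4 = 16 messages m ∈ F_2^4.
For each, compute codeword c = mG in F_2^8, then tally its weight.
  m = 0000 → c = 00000000, weight = 0.
  m = 1000 → c = 00010111, weight = 4.
  m = 0100 → c = 10111100, weight = 5.
  m = 1100 → c = 10101011, weight = 5.
  m = 0010 → c = 11011100, weight = 5.
  m = 1010 → c = 11001011, weight = 5.
  m = 0110 → c = 01100000, weight = 2.
  m = 1110 → c = 01110111, weight = 6.
  m = 0001 → c = 10100010, weight = 3.
  m = 1001 → c = 10110101, weight = 5.
  m = 0101 → c = 00011110, weight = 4.
  m = 1101 → c = 00001001, weight = 2.
  m = 0011 → c = 01111110, weight = 6.
  m = 1011 → c = 01101001, weight = 4.
  m = 0111 → c = 11000010, weight = 3.
  m = 1111 → c = 11010101, weight = 5.
Tally weights:
  weight 0: 1 codewords.
  weight 2: 2 codewords.
  weight 3: 2 codewords.
  weight 4: 3 codewords.
  weight 5: 6 codewords.
  weight 6: 2 codewords.
Minimum distance d = smallest w > 0 with A_w > 0 = 2.
Sanity: Σ A_w = 16 = 2^4 = 16 ✓.


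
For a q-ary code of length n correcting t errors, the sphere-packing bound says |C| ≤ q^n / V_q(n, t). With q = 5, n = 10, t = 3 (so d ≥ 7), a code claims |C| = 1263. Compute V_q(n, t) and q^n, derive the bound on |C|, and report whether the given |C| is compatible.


V_q(n, t) = 8441, q^n = 9765625, Hamming bound = 1156, |C| = 1263 > bound (violated).

Step 1: Compute V_q(n, t) = Σ_{j=0}^3 C(n, j) (q−1)^j.
  j = 0: C(10,0)·(4)^0 = 1·1 = 1.
  j = 1: C(10,1)·(4)^1 = 10·4 = 40.
  j = 2: C(10,2)·(4)^2 = 45·16 = 720.
  j = 3: C(10,3)·(4)^3 = 120·64 = 7680.
  V_q(n, t) = 1 + 40 + 720 + 7680 = 8441.
Step 2: q^n = 5^10 = 9765625.
Step 3: Hamming bound ⌊q^n / V_q(n,t)⌋ = ⌊9765625/8441⌋ = 1156.
Step 4: Compare |C| = 1263 to 1156: violated.
The claimed |C| lies above the Hamming bound, so no 5-ary code of length 10 with d ≥ 7 can have 1263 codewords.


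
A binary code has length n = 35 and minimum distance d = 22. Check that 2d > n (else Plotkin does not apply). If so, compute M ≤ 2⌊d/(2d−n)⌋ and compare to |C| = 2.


Plotkin bound M ≤ 4; given |C| = 2 ≤ bound (satisfied).

Check applicability: 2d = 44, n = 35.
2d − n = 9 > 0, so Plotkin applies.
Compute d/(2d−n) = 22/9 ≈ 2.4444.
⌊d/(2d−n)⌋ = 2.
Plotkin bound: M ≤ 2·2 = 4.
Given |C| = 2, check: satisfied.
This |C| is below the Plotkin bound.


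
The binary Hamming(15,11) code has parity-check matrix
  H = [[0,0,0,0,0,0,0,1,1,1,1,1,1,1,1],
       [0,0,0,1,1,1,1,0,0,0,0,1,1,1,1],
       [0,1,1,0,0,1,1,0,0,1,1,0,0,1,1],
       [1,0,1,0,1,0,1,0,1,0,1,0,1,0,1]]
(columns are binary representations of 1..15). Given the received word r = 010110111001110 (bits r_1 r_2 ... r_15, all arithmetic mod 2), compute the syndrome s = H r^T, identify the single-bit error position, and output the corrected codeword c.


s = (1, 0, 1, 0)^T, error position = 10, corrected codeword c = 010110111101110

Compute s = H r^T mod 2 one row at a time:
  s_1 = 1 + 1 + 0 + 0 + 1 + 1 + 1 + 0 = 5 ≡ 1 (mod 2).
  s_2 = 1 + 1 + 0 + 1 + 1 + 1 + 1 + 0 = 6 ≡ 0 (mod 2).
  s_3 = 1 + 0 + 0 + 1 + 0 + 0 + 1 + 0 = 3 ≡ 1 (mod 2).
  s_4 = 0 + 0 + 1 + 1 + 1 + 0 + 1 + 0 = 4 ≡ 0 (mod 2).
s = (1, 0, 1, 0)^T — this equals column 10 of H (binary 1010), so error is at position 10.
Correct: flip bit 10 of r = 010110111001110 to get c = 010110111101110.


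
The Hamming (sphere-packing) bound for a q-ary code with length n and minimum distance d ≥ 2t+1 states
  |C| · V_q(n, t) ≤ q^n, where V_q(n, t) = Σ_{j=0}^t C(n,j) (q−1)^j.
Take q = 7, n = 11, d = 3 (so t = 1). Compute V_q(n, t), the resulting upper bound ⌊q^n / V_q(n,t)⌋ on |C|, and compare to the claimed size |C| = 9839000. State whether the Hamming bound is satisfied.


V_q(n, t) = 67, q^n = 1977326743, Hamming bound = 29512339, |C| = 9839000 ≤ bound (satisfied).

Step 1: Compute V_q(n, t) = Σ_{j=0}^1 C(n, j) (q−1)^j.
  j = 0: C(11,0)·(6)^0 = 1·1 = 1.
  j = 1: C(11,1)·(6)^1 = 11·6 = 66.
  V_q(n, t) = 1 + 66 = 67.
Step 2: q^n = 7^11 = 1977326743.
Step 3: Hamming bound ⌊q^n / V_q(n,t)⌋ = ⌊1977326743/67⌋ = 29512339.
Step 4: Compare |C| = 9839000 to 29512339: satisfied.
The claimed |C| lies below the Hamming bound.


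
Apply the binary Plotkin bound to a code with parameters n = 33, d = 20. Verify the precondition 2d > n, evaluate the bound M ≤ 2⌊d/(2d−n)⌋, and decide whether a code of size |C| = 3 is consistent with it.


Plotkin bound M ≤ 4; given |C| = 3 ≤ bound (satisfied).

Check applicability: 2d = 40, n = 33.
2d − n = 7 > 0, so Plotkin applies.
Compute d/(2d−n) = 20/7 ≈ 2.8571.
⌊d/(2d−n)⌋ = 2.
Plotkin bound: M ≤ 2·2 = 4.
Given |C| = 3, check: satisfied.
This |C| is below the Plotkin bound.


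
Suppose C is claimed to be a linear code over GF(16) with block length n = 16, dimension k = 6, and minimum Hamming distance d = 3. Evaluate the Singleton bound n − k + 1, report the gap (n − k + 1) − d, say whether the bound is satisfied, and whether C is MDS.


Singleton RHS = n − k + 1 = 11, slack = 8, bound satisfied, not MDS.

Singleton bound: d ≤ n − k + 1.
Here n = 16, k = 6, so n − k + 1 = 11.
Given d = 3, check d ≤ 11: YES.
Slack = (n − k + 1) − d = 8.
The code is NOT MDS (slack = 8 > 0).
Description: the claimed parameters are [16, 6, 3]_16; such a code would be non-MDS.


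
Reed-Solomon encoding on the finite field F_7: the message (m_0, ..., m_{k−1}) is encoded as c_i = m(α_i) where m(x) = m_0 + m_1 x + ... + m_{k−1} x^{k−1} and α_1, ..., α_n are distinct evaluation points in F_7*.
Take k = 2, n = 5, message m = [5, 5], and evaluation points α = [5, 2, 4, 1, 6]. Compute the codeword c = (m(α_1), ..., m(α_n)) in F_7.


c = [2, 1, 4, 3, 0]

Message polynomial: m(x) = 5 + 5·x (mod 7).
For each evaluation point α_i, compute m(α_i) mod 7:
  α_1 = 5: Horner steps 5 → 2, so m(5) = 2.
  α_2 = 2: Horner steps 5 → 1, so m(2) = 1.
  α_3 = 4: Horner steps 5 → 4, so m(4) = 4.
  α_4 = 1: Horner steps 5 → 3, so m(1) = 3.
  α_5 = 6: Horner steps 5 → 0, so m(6) = 0.
Codeword c = [2, 1, 4, 3, 0] ∈ F_7^5.


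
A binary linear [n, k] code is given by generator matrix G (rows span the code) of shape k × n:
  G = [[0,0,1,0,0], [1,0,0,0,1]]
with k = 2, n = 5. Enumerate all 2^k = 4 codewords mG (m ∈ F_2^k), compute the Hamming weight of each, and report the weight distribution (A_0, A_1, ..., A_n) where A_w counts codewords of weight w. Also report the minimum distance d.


Weight distribution: A_0 = 1, A_1 = 1, A_2 = 1, A_3 = 1. Minimum distance d = 1.

Enumerate all 2^2 = 4 messages m ∈ F_2^2.
For each, compute codeword c = mG in F_2^5, then tally its weight.
  m = 00 → c = 00000, weight = 0.
  m = 10 → c = 00100, weight = 1.
  m = 01 → c = 10001, weight = 2.
  m = 11 → c = 10101, weight = 3.
Tally weights:
  weight 0: 1 codewords.
  weight 1: 1 codewords.
  weight 2: 1 codewords.
  weight 3: 1 codewords.
Minimum distance d = smallest w > 0 with A_w > 0 = 1.
Sanity: Σ A_w = 4 = 2^2 = 4 ✓.


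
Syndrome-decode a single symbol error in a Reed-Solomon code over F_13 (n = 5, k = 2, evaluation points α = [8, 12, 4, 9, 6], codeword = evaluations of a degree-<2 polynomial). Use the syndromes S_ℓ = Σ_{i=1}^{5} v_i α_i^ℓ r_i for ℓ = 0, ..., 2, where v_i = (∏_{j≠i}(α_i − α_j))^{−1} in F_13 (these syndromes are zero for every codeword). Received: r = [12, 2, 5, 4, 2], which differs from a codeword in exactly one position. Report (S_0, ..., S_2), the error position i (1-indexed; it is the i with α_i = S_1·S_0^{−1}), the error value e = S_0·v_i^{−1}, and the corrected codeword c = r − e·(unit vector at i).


S = (12, 1, 12), error at position 2, error magnitude e = 9, c = [12, 6, 5, 4, 2].

Step 1: column multipliers v_i = (∏_{j≠i}(α_i − α_j))^{−1} mod 13.
  i = 1 (α = 8): (8−12)(8−4)(8−9)(8−6) = (−4)·4·(−1)·2 = 32 ≡ 6, so v_1 = 6^{−1} = 11 (mod 13).
  i = 2 (α = 12): (12−8)(12−4)(12−9)(12−6) = 4·8·3·6 = 576 ≡ 4, so v_2 = 4^{−1} = 10 (mod 13).
  i = 3 (α = 4): (4−8)(4−12)(4−9)(4−6) = (−4)·(−8)·(−5)·(−2) = 320 ≡ 8, so v_3 = 8^{−1} = 5 (mod 13).
  i = 4 (α = 9): (9−8)(9−12)(9−4)(9−6) = 1·(−3)·5·3 = −45 ≡ 7, so v_4 = 7^{−1} = 2 (mod 13).
  i = 5 (α = 6): (6−8)(6−12)(6−4)(6−9) = (−2)·(−6)·2·(−3) = −72 ≡ 6, so v_5 = 6^{−1} = 11 (mod 13).
  v = [11, 10, 5, 2, 11].
Step 2: syndromes of r = [12, 2, 5, 4, 2] (all sums mod 13).
  S_0 = Σ v_i r_i = 11·12 + 10·2 + 5·5 + 2·4 + 11·2 = 207 ≡ 12.
  S_1 = Σ v_i α_i r_i = 11·8·12 + 10·12·2 + 5·4·5 + 2·9·4 + 11·6·2 = 1600 ≡ 1.
  α_i^2 mod 13 = [12, 1, 3, 3, 10].
  S_2 = Σ v_i α_i^2 r_i = 11·12·12 + 10·1·2 + 5·3·5 + 2·3·4 + 11·10·2 = 1923 ≡ 12.
  S = (12, 1, 12) ≠ 0, so r is not a codeword (an error is present).
Step 3: locate the error. For a single error e at position i, S_ℓ = v_i·e·α_i^ℓ, so α_err = S_1/S_0.
  S_0^{−1} = 12^{−1} = 12 (mod 13), so α_err = 1·12 = 12 ≡ 12 = α_2. Error position i = 2.
  Consistency check: S_2/S_1 = 12·1 = 12 ≡ 12 = α_err ✓ (single-error assumption holds).
Step 4: error magnitude e = S_0/v_2 = S_0·∏_{j≠2}(α_2 − α_j) = 12·4 = 48 ≡ 9 (mod 13).
Step 5: correct position 2: c_2 = r_2 − e = 2 − 9 ≡ 6 (mod 13). Hence c = [12, 6, 5, 4, 2].
  Check: interpolating c through the α_i gives m(x) = 11 + 5·x (degree < 2) with m(α_i) = c_i for every i, so c is indeed a codeword.


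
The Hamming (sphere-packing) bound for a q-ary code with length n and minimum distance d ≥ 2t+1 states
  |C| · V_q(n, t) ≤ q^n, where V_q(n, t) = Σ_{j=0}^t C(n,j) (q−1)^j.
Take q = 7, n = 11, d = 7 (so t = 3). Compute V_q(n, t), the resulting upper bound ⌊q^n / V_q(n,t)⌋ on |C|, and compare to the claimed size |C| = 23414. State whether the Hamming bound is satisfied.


V_q(n, t) = 37687, q^n = 1977326743, Hamming bound = 52467, |C| = 23414 ≤ bound (satisfied).

Step 1: Compute V_q(n, t) = Σ_{j=0}^3 C(n, j) (q−1)^j.
  j = 0: C(11,0)·(6)^0 = 1·1 = 1.
  j = 1: C(11,1)·(6)^1 = 11·6 = 66.
  j = 2: C(11,2)·(6)^2 = 55·36 = 1980.
  j = 3: C(11,3)·(6)^3 = 165·216 = 35640.
  V_q(n, t) = 1 + 66 + 1980 + 35640 = 37687.
Step 2: q^n = 7^11 = 1977326743.
Step 3: Hamming bound ⌊q^n / V_q(n,t)⌋ = ⌊1977326743/37687⌋ = 52467.
Step 4: Compare |C| = 23414 to 52467: satisfied.
The claimed |C| lies below the Hamming bound.


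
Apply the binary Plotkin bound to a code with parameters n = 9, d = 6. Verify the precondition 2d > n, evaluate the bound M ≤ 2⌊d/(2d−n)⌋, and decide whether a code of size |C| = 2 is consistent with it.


Plotkin bound M ≤ 4; given |C| = 2 ≤ bound (satisfied).

Check applicability: 2d = 12, n = 9.
2d − n = 3 > 0, so Plotkin applies.
Compute d/(2d−n) = 6/3 ≈ 2.0000.
⌊d/(2d−n)⌋ = 2.
Plotkin bound: M ≤ 2·2 = 4.
Given |C| = 2, check: satisfied.
This |C| is below the Plotkin bound.


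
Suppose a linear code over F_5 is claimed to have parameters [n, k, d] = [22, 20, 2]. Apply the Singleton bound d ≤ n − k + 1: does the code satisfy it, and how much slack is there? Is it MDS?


Singleton RHS = n − k + 1 = 3, slack = 1, bound satisfied, not MDS.

Singleton bound: d ≤ n − k + 1.
Here n = 22, k = 20, so n − k + 1 = 3.
Given d = 2, check d ≤ 3: YES.
Slack = (n − k + 1) − d = 1.
The code is NOT MDS (slack = 1 > 0).
Description: the claimed parameters are [22, 20, 2]_5; such a code would be non-MDS.


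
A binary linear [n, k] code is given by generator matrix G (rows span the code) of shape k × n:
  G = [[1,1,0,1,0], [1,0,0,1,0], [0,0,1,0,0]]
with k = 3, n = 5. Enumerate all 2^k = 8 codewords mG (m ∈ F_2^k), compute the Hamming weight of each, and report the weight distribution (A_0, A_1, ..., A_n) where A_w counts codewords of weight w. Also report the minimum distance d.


Weight distribution: A_0 = 1, A_1 = 2, A_2 = 2, A_3 = 2, A_4 = 1. Minimum distance d = 1.

Enumerate all 2^3 = 8 messages m ∈ F_2^3.
For each, compute codeword c = mG in F_2^5, then tally its weight.
  m = 000 → c = 00000, weight = 0.
  m = 100 → c = 11010, weight = 3.
  m = 010 → c = 10010, weight = 2.
  m = 110 → c = 01000, weight = 1.
  m = 001 → c = 00100, weight = 1.
  m = 101 → c = 11110, weight = 4.
  m = 011 → c = 10110, weight = 3.
  m = 111 → c = 01100, weight = 2.
Tally weights:
  weight 0: 1 codewords.
  weight 1: 2 codewords.
  weight 2: 2 codewords.
  weight 3: 2 codewords.
  weight 4: 1 codewords.
Minimum distance d = smallest w > 0 with A_w > 0 = 1.
Sanity: Σ A_w = 8 = 2^3 = 8 ✓.


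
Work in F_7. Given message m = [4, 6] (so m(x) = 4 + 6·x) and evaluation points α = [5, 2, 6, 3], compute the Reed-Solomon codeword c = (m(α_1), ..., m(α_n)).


c = [6, 2, 5, 1]

Message polynomial: m(x) = 4 + 6·x (mod 7).
For each evaluation point α_i, compute m(α_i) mod 7:
  α_1 = 5: Horner steps 6 → 6, so m(5) = 6.
  α_2 = 2: Horner steps 6 → 2, so m(2) = 2.
  α_3 = 6: Horner steps 6 → 5, so m(6) = 5.
  α_4 = 3: Horner steps 6 → 1, so m(3) = 1.
Codeword c = [6, 2, 5, 1] ∈ F_7^4.


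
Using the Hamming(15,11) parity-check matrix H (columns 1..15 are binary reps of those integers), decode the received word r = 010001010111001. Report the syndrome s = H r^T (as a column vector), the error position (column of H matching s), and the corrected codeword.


s = (1, 1, 1, 0)^T, error position = 14, corrected codeword c = 010001010111011

Compute s = H r^T mod 2 one row at a time:
  s_1 = 1 + 0 + 1 + 1 + 1 + 0 + 0 + 1 = 5 ≡ 1 (mod 2).
  s_2 = 0 + 0 + 1 + 0 + 1 + 0 + 0 + 1 = 3 ≡ 1 (mod 2).
  s_3 = 1 + 0 + 1 + 0 + 1 + 1 + 0 + 1 = 5 ≡ 1 (mod 2).
  s_4 = 0 + 0 + 0 + 0 + 0 + 1 + 0 + 1 = 2 ≡ 0 (mod 2).
s = (1, 1, 1, 0)^T — this equals column 14 of H (binary 1110), so error is at position 14.
Correct: flip bit 14 of r = 010001010111001 to get c = 010001010111011.


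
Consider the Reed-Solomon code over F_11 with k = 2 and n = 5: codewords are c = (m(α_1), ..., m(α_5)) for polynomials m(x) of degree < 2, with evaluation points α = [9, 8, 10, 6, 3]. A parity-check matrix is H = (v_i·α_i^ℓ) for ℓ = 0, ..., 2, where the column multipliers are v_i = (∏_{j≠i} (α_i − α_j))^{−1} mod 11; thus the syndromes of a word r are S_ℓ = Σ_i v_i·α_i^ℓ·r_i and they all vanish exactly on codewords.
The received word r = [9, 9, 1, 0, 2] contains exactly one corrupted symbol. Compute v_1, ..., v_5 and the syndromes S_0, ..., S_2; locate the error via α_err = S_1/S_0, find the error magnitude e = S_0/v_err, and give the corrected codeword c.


S = (4, 10, 3), error at position 2, error magnitude e = 3, c = [9, 6, 1, 0, 2].

Step 1: column multipliers v_i = (∏_{j≠i}(α_i − α_j))^{−1} mod 11.
  i = 1 (α = 9): (9−8)(9−10)(9−6)(9−3) = 1·(−1)·3·6 = −18 ≡ 4, so v_1 = 4^{−1} = 3 (mod 11).
  i = 2 (α = 8): (8−9)(8−10)(8−6)(8−3) = (−1)·(−2)·2·5 = 20 ≡ 9, so v_2 = 9^{−1} = 5 (mod 11).
  i = 3 (α = 10): (10−9)(10−8)(10−6)(10−3) = 1·2·4·7 = 56 ≡ 1, so v_3 = 1^{−1} = 1 (mod 11).
  i = 4 (α = 6): (6−9)(6−8)(6−10)(6−3) = (−3)·(−2)·(−4)·3 = −72 ≡ 5, so v_4 = 5^{−1} = 9 (mod 11).
  i = 5 (α = 3): (3−9)(3−8)(3−10)(3−6) = (−6)·(−5)·(−7)·(−3) = 630 ≡ 3, so v_5 = 3^{−1} = 4 (mod 11).
  v = [3, 5, 1, 9, 4].
Step 2: syndromes of r = [9, 9, 1, 0, 2] (all sums mod 11).
  S_0 = Σ v_i r_i = 3·9 + 5·9 + 1·1 + 9·0 + 4·2 = 81 ≡ 4.
  S_1 = Σ v_i α_i r_i = 3·9·9 + 5·8·9 + 1·10·1 + 9·6·0 + 4·3·2 = 637 ≡ 10.
  α_i^2 mod 11 = [4, 9, 1, 3, 9].
  S_2 = Σ v_i α_i^2 r_i = 3·4·9 + 5·9·9 + 1·1·1 + 9·3·0 + 4·9·2 = 586 ≡ 3.
  S = (4, 10, 3) ≠ 0, so r is not a codeword (an error is present).
Step 3: locate the error. For a single error e at position i, S_ℓ = v_i·e·α_i^ℓ, so α_err = S_1/S_0.
  S_0^{−1} = 4^{−1} = 3 (mod 11), so α_err = 10·3 = 30 ≡ 8 = α_2. Error position i = 2.
  Consistency check: S_2/S_1 = 3·10 = 30 ≡ 8 = α_err ✓ (single-error assumption holds).
Step 4: error magnitude e = S_0/v_2 = S_0·∏_{j≠2}(α_2 − α_j) = 4·9 = 36 ≡ 3 (mod 11).
Step 5: correct position 2: c_2 = r_2 − e = 9 − 3 ≡ 6 (mod 11). Hence c = [9, 6, 1, 0, 2].
  Check: interpolating c through the α_i gives m(x) = 4 + 3·x (degree < 2) with m(α_i) = c_i for every i, so c is indeed a codeword.


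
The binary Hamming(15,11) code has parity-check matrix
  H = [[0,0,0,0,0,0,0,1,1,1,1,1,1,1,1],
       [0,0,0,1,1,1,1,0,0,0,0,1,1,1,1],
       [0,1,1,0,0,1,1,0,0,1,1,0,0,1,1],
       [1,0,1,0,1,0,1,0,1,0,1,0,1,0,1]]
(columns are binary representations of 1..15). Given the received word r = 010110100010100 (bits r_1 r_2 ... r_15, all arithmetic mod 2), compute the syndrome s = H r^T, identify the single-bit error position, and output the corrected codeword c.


s = (0, 0, 1, 0)^T, error position = 2, corrected codeword c = 000110100010100

Compute s = H r^T mod 2 one row at a time:
  s_1 = 0 + 0 + 0 + 1 + 0 + 1 + 0 + 0 = 2 ≡ 0 (mod 2).
  s_2 = 1 + 1 + 0 + 1 + 0 + 1 + 0 + 0 = 4 ≡ 0 (mod 2).
  s_3 = 1 + 0 + 0 + 1 + 0 + 1 + 0 + 0 = 3 ≡ 1 (mod 2).
  s_4 = 0 + 0 + 1 + 1 + 0 + 1 + 1 + 0 = 4 ≡ 0 (mod 2).
s = (0, 0, 1, 0)^T — this equals column 2 of H (binary 0010), so error is at position 2.
Correct: flip bit 2 of r = 010110100010100 to get c = 000110100010100.
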